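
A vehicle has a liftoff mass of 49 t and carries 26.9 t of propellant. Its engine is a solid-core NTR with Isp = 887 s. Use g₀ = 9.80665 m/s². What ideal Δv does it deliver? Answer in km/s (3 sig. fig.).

v_e = Isp · g₀ = 887 × 9.80665 = 8698.5 m/s.
m_f = m₀ − m_prop = 49 − 26.9 = 22.1 t.
Using Δv = v_e ln(m₀/m_f): Δv = v_e · ln(m₀/m_f) = 8698.5 × ln(2.217) = 8698.5 × 0.7962 ≈ 6926.1 m/s.

Δv ≈ 6.93 km/s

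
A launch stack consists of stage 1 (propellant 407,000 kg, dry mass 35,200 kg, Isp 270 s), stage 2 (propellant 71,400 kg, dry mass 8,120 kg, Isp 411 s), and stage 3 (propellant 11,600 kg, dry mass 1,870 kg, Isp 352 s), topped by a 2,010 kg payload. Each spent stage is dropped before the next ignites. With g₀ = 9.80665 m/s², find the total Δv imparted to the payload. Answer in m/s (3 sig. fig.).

Δv ≈ 14100 m/s

Ignition mass of stage 1 = 407,000+35,200 + 71,400+8,120 + 11,600+1,870 + 2,010 = 537,200 kg.
Stage 1: m₀ = 537,200 kg, m_f = 537,200 − 407,000 = 130,200 kg; Δv = 270×9.80665×ln(4.126) = 2647.8×1.4173 ≈ 3753 m/s.
Stage 2: m₀ = 95,000 kg, m_f = 95,000 − 71,400 = 23,600 kg; Δv = 411×9.80665×ln(4.025) = 4030.5×1.3926 ≈ 5613 m/s.
Stage 3: m₀ = 15,480 kg, m_f = 15,480 − 11,600 = 3,880 kg; Δv = 352×9.80665×ln(3.99) = 3451.9×1.3837 ≈ 4776 m/s.
Total Δv = 3753 + 5613 + 4776 = 14142 m/s.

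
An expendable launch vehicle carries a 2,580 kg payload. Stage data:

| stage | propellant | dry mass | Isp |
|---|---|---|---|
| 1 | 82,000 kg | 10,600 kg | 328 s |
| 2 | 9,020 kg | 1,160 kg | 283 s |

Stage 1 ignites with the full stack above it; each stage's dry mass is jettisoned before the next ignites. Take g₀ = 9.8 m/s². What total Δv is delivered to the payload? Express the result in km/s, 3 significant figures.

Ignition mass of stage 1 = 82,000+10,600 + 9,020+1,160 + 2,580 = 105,360 kg.
Stage 1: m₀ = 105,360 kg, m_f = 105,360 − 82,000 = 23,360 kg; Δv = 328×9.8×ln(4.51) = 3214.4×1.5064 ≈ 4842 m/s.
Stage 2: m₀ = 12,760 kg, m_f = 12,760 − 9,020 = 3,740 kg; Δv = 283×9.8×ln(3.412) = 2773.4×1.2272 ≈ 3404 m/s.
Total Δv = 4842 + 3404 = 8246 m/s.

Δv ≈ 8.25 km/s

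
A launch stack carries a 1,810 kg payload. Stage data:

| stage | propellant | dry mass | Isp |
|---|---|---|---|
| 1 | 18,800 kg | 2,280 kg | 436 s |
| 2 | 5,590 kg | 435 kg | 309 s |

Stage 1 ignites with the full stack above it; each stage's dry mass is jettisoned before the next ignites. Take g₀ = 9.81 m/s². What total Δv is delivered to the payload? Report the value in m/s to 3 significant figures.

Ignition mass of stage 1 = 18,800+2,280 + 5,590+435 + 1,810 = 28,915 kg.
Stage 1: m₀ = 28,915 kg, m_f = 28,915 − 18,800 = 10,115 kg; Δv = 436×9.81×ln(2.859) = 4277.2×1.0503 ≈ 4492 m/s.
Stage 2: m₀ = 7,835 kg, m_f = 7,835 − 5,590 = 2,245 kg; Δv = 309×9.81×ln(3.49) = 3031.3×1.2499 ≈ 3789 m/s.
Total Δv = 4492 + 3789 = 8281 m/s.

Δv ≈ 8280 m/s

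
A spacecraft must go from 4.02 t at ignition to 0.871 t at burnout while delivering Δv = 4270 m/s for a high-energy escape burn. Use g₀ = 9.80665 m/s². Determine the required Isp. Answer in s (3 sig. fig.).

Isp ≈ 285 s

ln(m₀/m_f) = ln(4020/871) = ln(4.615) = 1.5294.
Rocket equation: v_e = Δv / ln(m₀/m_f) = 4270 / 1.5294 = 2792.0 m/s.
Isp = v_e / g₀ = 2792.0 / 9.80665 = 284.7 s.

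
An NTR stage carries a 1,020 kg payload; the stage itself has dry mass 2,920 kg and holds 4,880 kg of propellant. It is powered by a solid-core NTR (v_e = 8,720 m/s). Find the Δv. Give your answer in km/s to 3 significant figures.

m₀ = payload + dry + propellant = 1,020 + 2,920 + 4,880 = 8,820 kg.
m_f = payload + dry = 1,020 + 2,920 = 3,940 kg.
By the Tsiolkovsky rocket equation, Δv = v_e · ln(m₀/m_f) = 8720.0 × ln(2.239) = 8720.0 × 0.8058 ≈ 7026.9 m/s.

Δv ≈ 7.03 km/s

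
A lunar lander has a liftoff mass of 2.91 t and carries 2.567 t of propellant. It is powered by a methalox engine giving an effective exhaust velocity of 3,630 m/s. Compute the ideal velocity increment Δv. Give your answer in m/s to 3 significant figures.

m_f = m₀ − m_prop = 2.91 − 2.567 = 0.343 t.
Δv = v_e · ln(m₀/m_f) = 3630.0 × ln(8.484) = 3630.0 × 2.1382 ≈ 7761.6 m/s.

Δv ≈ 7760 m/s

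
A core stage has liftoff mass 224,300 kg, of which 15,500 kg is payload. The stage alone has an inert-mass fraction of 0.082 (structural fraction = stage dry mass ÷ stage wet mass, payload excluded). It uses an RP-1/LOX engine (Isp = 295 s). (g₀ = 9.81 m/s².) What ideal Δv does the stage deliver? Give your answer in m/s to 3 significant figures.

Stage wet mass = m₀ − payload = 224,300 − 15,500 = 208,800 kg.
Stage dry mass = ε × stage wet mass = 0.082 × 208,800 = 17,121.6 kg.
Burnout mass m_f = stage dry + payload = 17,121.6 + 15,500 = 32,621.6 kg.
v_e = Isp · g₀ = 295 × 9.81 = 2894.0 m/s.
By the Tsiolkovsky rocket equation, Δv = v_e · ln(224,300/32,621.6) = 2894.0 × ln(6.876) = 2894.0 × 1.9280 ≈ 5580 m/s.

Δv ≈ 5580 m/s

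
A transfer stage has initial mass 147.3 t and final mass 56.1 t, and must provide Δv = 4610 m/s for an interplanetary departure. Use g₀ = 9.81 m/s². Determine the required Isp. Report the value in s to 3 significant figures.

ln(m₀/m_f) = ln(147300/56100) = ln(2.626) = 0.9653.
Using Δv = v_e ln(m₀/m_f): v_e = Δv / ln(m₀/m_f) = 4610 / 0.9653 = 4775.5 m/s.
Isp = v_e / g₀ = 4775.5 / 9.81 = 486.8 s.

Isp ≈ 487 s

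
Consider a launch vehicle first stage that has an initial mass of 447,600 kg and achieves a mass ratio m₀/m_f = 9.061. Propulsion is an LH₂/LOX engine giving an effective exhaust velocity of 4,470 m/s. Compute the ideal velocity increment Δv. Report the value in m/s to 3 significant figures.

Using Δv = v_e ln(m₀/m_f): Δv = v_e · ln(9.061) = 4470.0 × 2.2040 ≈ 9851.8 m/s.

Δv ≈ 9850 m/s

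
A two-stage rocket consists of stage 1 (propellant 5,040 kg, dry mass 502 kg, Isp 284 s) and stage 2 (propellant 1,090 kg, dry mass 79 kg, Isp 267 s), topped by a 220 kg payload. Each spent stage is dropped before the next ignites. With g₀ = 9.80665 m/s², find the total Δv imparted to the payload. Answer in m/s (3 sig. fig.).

Δv ≈ 7640 m/s

Ignition mass of stage 1 = 5,040+502 + 1,090+79 + 220 = 6,931 kg.
Stage 1: m₀ = 6,931 kg, m_f = 6,931 − 5,040 = 1,891 kg; Δv = 284×9.80665×ln(3.665) = 2785.1×1.2989 ≈ 3618 m/s.
Stage 2: m₀ = 1,389 kg, m_f = 1,389 − 1,090 = 299 kg; Δv = 267×9.80665×ln(4.645) = 2618.4×1.5359 ≈ 4022 m/s.
Total Δv = 3618 + 4022 = 7640 m/s.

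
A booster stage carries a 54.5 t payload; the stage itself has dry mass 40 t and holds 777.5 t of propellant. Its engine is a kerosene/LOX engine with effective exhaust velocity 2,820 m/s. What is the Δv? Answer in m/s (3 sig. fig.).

Δv ≈ 6270 m/s

m₀ = payload + dry + propellant = 54.5 + 40 + 777.5 = 872 t.
m_f = payload + dry = 54.5 + 40 = 94.5 t.
Δv = v_e · ln(m₀/m_f) = 2820.0 × ln(9.228) = 2820.0 × 2.2222 ≈ 6266.6 m/s.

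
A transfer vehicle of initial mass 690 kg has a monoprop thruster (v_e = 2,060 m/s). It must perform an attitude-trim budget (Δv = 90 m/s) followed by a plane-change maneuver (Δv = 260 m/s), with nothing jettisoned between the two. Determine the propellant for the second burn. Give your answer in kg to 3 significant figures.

After the first burn: m = 690 × exp(−90/2060.0) = 690 × 0.95725 = 660.503 kg.
After the second burn: m = 660.503 × exp(−260/2060.0) = 660.503 × 0.88143 = 582.187 kg.
Second-burn propellant = 660.503 − 582.187 = 78.316 kg.

propellant for the second burn ≈ 78.3 kg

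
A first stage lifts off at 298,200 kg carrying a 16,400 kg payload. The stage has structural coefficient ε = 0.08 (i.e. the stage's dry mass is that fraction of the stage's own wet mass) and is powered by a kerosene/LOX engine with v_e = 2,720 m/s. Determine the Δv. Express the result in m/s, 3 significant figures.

Δv ≈ 5540 m/s

Stage wet mass = m₀ − payload = 298,200 − 16,400 = 281,800 kg.
Stage dry mass = ε × stage wet mass = 0.08 × 281,800 = 22,544 kg.
Burnout mass m_f = stage dry + payload = 22,544 + 16,400 = 38,944 kg.
By the Tsiolkovsky rocket equation, Δv = v_e · ln(298,200/38,944) = 2720.0 × ln(7.657) = 2720.0 × 2.0356 ≈ 5537 m/s.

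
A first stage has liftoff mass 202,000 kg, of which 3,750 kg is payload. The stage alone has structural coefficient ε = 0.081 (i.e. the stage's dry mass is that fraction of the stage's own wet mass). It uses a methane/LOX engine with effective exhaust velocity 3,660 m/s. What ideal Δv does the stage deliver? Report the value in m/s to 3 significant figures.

Stage wet mass = m₀ − payload = 202,000 − 3,750 = 198,250 kg.
Stage dry mass = ε × stage wet mass = 0.081 × 198,250 = 16,058.3 kg.
Burnout mass m_f = stage dry + payload = 16,058.3 + 3,750 = 19,808.3 kg.
Δv = v_e · ln(202,000/19,808.3) = 3660.0 × ln(10.2) = 3660.0 × 2.3222 ≈ 8499 m/s.

Δv ≈ 8500 m/s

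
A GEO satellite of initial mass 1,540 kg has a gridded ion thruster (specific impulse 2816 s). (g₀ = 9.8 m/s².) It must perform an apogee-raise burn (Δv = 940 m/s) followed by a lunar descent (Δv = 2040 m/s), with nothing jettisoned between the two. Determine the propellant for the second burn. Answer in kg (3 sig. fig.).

v_e = Isp · g₀ = 2816 × 9.8 = 27596.8 m/s.
After the first burn: m = 1540 × exp(−940/27596.8) = 1540 × 0.96651 = 1,488.43 kg.
After the second burn: m = 1,488.43 × exp(−2040/27596.8) = 1,488.43 × 0.92874 = 1,382.36 kg.
Second-burn propellant = 1,488.43 − 1,382.36 = 106.07 kg.

propellant for the second burn ≈ 106 kg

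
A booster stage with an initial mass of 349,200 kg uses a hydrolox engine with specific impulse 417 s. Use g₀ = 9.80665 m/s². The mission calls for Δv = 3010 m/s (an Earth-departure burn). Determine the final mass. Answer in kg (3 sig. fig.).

v_e = Isp · g₀ = 417 × 9.80665 = 4089.4 m/s.
Rocket equation: m₀/m_f = exp(Δv / v_e) = exp(3010 / 4089.4) = exp(0.7361) = 2.0877.
m_f = m₀ / 2.0877 = 349,200 / 2.0877 = 167,265 kg.

final mass ≈ 167000 kg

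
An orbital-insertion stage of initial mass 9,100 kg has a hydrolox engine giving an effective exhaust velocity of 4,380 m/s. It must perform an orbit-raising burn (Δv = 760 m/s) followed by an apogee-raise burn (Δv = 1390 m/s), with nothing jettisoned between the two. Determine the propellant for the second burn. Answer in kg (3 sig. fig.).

propellant for the second burn ≈ 2080 kg

After the first burn: m = 9100 × exp(−760/4380.0) = 9100 × 0.84070 = 7,650.37 kg.
After the second burn: m = 7,650.37 × exp(−1390/4380.0) = 7,650.37 × 0.72807 = 5,570 kg.
Second-burn propellant = 7,650.37 − 5,570 = 2,080.37 kg.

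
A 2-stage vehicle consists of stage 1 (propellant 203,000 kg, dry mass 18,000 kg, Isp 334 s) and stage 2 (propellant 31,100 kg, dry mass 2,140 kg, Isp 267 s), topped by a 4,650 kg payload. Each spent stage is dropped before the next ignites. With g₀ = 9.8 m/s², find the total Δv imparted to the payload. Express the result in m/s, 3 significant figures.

Ignition mass of stage 1 = 203,000+18,000 + 31,100+2,140 + 4,650 = 258,890 kg.
Stage 1: m₀ = 258,890 kg, m_f = 258,890 − 203,000 = 55,890 kg; Δv = 334×9.8×ln(4.632) = 3273.2×1.5330 ≈ 5018 m/s.
Stage 2: m₀ = 37,890 kg, m_f = 37,890 − 31,100 = 6,790 kg; Δv = 267×9.8×ln(5.58) = 2616.6×1.7192 ≈ 4499 m/s.
Total Δv = 5018 + 4499 = 9517 m/s.

Δv ≈ 9520 m/s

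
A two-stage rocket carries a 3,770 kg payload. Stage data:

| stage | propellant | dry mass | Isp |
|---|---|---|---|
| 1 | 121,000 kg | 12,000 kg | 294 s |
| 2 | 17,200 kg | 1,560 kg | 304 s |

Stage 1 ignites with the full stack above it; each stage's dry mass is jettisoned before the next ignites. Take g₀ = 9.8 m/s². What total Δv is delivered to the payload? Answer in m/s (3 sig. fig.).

Δv ≈ 8630 m/s

Ignition mass of stage 1 = 121,000+12,000 + 17,200+1,560 + 3,770 = 155,530 kg.
Stage 1: m₀ = 155,530 kg, m_f = 155,530 − 121,000 = 34,530 kg; Δv = 294×9.8×ln(4.504) = 2881.2×1.5050 ≈ 4336 m/s.
Stage 2: m₀ = 22,530 kg, m_f = 22,530 − 17,200 = 5,330 kg; Δv = 304×9.8×ln(4.227) = 2979.2×1.4415 ≈ 4295 m/s.
Total Δv = 4336 + 4295 = 8631 m/s.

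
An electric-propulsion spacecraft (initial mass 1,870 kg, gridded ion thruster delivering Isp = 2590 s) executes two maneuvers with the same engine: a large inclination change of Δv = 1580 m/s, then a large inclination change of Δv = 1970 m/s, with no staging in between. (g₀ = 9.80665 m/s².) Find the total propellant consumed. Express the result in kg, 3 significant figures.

v_e = Isp · g₀ = 2590 × 9.80665 = 25399.2 m/s.
After the first burn: m = 1870 × exp(−1580/25399.2) = 1870 × 0.93969 = 1,757.22 kg.
After the second burn: m = 1,757.22 × exp(−1970/25399.2) = 1,757.22 × 0.92537 = 1,626.08 kg.
Total propellant = m₀ − m_final = 1870 − 1,626.08 = 243.92 kg.

total propellant consumed ≈ 244 kg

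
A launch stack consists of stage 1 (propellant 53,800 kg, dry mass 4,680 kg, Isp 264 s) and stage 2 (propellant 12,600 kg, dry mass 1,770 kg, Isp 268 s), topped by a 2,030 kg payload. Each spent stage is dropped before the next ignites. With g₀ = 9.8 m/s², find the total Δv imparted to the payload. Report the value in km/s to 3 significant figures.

Δv ≈ 7.12 km/s

Ignition mass of stage 1 = 53,800+4,680 + 12,600+1,770 + 2,030 = 74,880 kg.
Stage 1: m₀ = 74,880 kg, m_f = 74,880 − 53,800 = 21,080 kg; Δv = 264×9.8×ln(3.552) = 2587.2×1.2676 ≈ 3279 m/s.
Stage 2: m₀ = 16,400 kg, m_f = 16,400 − 12,600 = 3,800 kg; Δv = 268×9.8×ln(4.316) = 2626.4×1.4623 ≈ 3841 m/s.
Total Δv = 3279 + 3841 = 7120 m/s.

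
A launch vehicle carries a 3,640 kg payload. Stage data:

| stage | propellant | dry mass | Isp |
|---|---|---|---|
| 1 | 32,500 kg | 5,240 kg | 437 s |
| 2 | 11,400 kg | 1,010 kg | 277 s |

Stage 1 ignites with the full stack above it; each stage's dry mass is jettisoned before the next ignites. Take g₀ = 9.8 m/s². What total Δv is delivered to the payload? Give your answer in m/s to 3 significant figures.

Δv ≈ 7330 m/s

Ignition mass of stage 1 = 32,500+5,240 + 11,400+1,010 + 3,640 = 53,790 kg.
Stage 1: m₀ = 53,790 kg, m_f = 53,790 − 32,500 = 21,290 kg; Δv = 437×9.8×ln(2.527) = 4282.6×0.9269 ≈ 3969 m/s.
Stage 2: m₀ = 16,050 kg, m_f = 16,050 − 11,400 = 4,650 kg; Δv = 277×9.8×ln(3.452) = 2714.6×1.2388 ≈ 3363 m/s.
Total Δv = 3969 + 3363 = 7332 m/s.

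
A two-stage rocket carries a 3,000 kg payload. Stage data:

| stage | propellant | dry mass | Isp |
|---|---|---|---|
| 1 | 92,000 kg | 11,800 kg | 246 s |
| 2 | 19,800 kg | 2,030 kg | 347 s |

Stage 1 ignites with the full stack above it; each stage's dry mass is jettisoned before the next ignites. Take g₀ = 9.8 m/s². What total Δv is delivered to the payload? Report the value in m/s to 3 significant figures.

Ignition mass of stage 1 = 92,000+11,800 + 19,800+2,030 + 3,000 = 128,630 kg.
Stage 1: m₀ = 128,630 kg, m_f = 128,630 − 92,000 = 36,630 kg; Δv = 246×9.8×ln(3.512) = 2410.8×1.2561 ≈ 3028 m/s.
Stage 2: m₀ = 24,830 kg, m_f = 24,830 − 19,800 = 5,030 kg; Δv = 347×9.8×ln(4.936) = 3400.6×1.5966 ≈ 5430 m/s.
Total Δv = 3028 + 5430 = 8458 m/s.

Δv ≈ 8460 m/s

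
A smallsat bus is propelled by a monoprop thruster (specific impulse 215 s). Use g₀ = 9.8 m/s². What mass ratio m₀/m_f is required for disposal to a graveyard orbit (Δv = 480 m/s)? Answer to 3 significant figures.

v_e = Isp · g₀ = 215 × 9.8 = 2107.0 m/s.
By the Tsiolkovsky rocket equation, m₀/m_f = exp(Δv / v_e) = exp(480 / 2107.0) = exp(0.2278) = 1.2558.

mass ratio ≈ 1.26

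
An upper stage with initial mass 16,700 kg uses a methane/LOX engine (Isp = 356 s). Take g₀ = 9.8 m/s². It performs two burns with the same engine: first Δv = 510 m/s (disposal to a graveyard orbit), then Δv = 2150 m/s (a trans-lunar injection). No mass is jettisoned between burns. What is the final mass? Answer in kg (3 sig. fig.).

final mass ≈ 7790 kg

v_e = Isp · g₀ = 356 × 9.8 = 3488.8 m/s.
After the first burn: m = 16700 × exp(−510/3488.8) = 16700 × 0.86400 = 14,428.8 kg.
After the second burn: m = 14,428.8 × exp(−2150/3488.8) = 14,428.8 × 0.53996 = 7,790.97 kg.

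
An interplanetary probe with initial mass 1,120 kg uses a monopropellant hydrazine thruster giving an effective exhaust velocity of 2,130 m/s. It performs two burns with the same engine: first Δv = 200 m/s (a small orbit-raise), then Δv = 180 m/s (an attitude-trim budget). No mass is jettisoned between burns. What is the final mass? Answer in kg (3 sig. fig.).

After the first burn: m = 1120 × exp(−200/2130.0) = 1120 × 0.91038 = 1,019.63 kg.
After the second burn: m = 1,019.63 × exp(−180/2130.0) = 1,019.63 × 0.91897 = 937.009 kg.

final mass ≈ 937 kg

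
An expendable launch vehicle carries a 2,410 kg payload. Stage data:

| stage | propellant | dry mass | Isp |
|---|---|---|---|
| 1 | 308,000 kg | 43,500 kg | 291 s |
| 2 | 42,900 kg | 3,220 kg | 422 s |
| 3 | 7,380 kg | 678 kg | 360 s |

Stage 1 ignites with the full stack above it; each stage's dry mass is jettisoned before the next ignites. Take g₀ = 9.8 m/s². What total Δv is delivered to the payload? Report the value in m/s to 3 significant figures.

Δv ≈ 14200 m/s

Ignition mass of stage 1 = 308,000+43,500 + 42,900+3,220 + 7,380+678 + 2,410 = 408,088 kg.
Stage 1: m₀ = 408,088 kg, m_f = 408,088 − 308,000 = 100,088 kg; Δv = 291×9.8×ln(4.077) = 2851.8×1.4054 ≈ 4008 m/s.
Stage 2: m₀ = 56,588 kg, m_f = 56,588 − 42,900 = 13,688 kg; Δv = 422×9.8×ln(4.134) = 4135.6×1.4193 ≈ 5870 m/s.
Stage 3: m₀ = 10,468 kg, m_f = 10,468 − 7,380 = 3,088 kg; Δv = 360×9.8×ln(3.39) = 3528.0×1.2208 ≈ 4307 m/s.
Total Δv = 4008 + 5870 + 4307 = 14185 m/s.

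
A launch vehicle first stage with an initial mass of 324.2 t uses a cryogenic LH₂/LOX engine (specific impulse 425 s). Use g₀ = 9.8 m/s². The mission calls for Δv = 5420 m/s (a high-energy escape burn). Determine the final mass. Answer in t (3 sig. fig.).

v_e = Isp · g₀ = 425 × 9.8 = 4165.0 m/s.
m₀/m_f = exp(Δv / v_e) = exp(5420 / 4165.0) = exp(1.3013) = 3.6741.
m_f = m₀ / 3.6741 = 324.2 / 3.6741 = 88.2393 t.

final mass ≈ 88.2 t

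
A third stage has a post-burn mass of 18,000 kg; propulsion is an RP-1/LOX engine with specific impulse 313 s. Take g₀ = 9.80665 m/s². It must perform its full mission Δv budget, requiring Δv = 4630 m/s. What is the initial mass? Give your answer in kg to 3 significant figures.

v_e = Isp · g₀ = 313 × 9.80665 = 3069.5 m/s.
By the Tsiolkovsky rocket equation, m₀/m_f = exp(Δv / v_e) = exp(4630 / 3069.5) = exp(1.5084) = 4.5195.
m₀ = m_f × 4.5195 = 18,000 × 4.5195 = 81,351 kg.

initial mass ≈ 81400 kg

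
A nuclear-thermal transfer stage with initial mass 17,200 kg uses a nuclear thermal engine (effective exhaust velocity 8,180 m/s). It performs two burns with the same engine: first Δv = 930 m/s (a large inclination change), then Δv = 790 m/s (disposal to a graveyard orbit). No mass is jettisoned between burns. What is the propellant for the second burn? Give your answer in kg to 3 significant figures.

propellant for the second burn ≈ 1410 kg

After the first burn: m = 17200 × exp(−930/8180.0) = 17200 × 0.89253 = 15,351.5 kg.
After the second burn: m = 15,351.5 × exp(−790/8180.0) = 15,351.5 × 0.90794 = 13,938.2 kg.
Second-burn propellant = 15,351.5 − 13,938.2 = 1,413.3 kg.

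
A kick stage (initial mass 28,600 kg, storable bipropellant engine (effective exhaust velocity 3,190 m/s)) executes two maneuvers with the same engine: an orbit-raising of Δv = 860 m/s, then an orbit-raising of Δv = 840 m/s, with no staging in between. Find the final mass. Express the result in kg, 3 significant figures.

final mass ≈ 16800 kg

After the first burn: m = 28600 × exp(−860/3190.0) = 28600 × 0.76369 = 21,841.5 kg.
After the second burn: m = 21,841.5 × exp(−840/3190.0) = 21,841.5 × 0.76849 = 16,785 kg.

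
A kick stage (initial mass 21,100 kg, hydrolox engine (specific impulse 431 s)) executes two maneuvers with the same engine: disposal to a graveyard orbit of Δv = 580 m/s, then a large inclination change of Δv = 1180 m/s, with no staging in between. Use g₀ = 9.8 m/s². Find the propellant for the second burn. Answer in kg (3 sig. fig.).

v_e = Isp · g₀ = 431 × 9.8 = 4223.8 m/s.
After the first burn: m = 21100 × exp(−580/4223.8) = 21100 × 0.87169 = 18,392.7 kg.
After the second burn: m = 18,392.7 × exp(−1180/4223.8) = 18,392.7 × 0.75626 = 13,909.7 kg.
Second-burn propellant = 18,392.7 − 13,909.7 = 4,483 kg.

propellant for the second burn ≈ 4480 kg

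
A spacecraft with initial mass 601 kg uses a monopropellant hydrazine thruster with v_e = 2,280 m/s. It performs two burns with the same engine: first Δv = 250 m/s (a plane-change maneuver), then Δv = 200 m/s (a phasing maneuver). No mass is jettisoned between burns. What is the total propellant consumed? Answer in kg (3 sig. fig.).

total propellant consumed ≈ 108 kg

After the first burn: m = 601 × exp(−250/2280.0) = 601 × 0.89615 = 538.586 kg.
After the second burn: m = 538.586 × exp(−200/2280.0) = 538.586 × 0.91602 = 493.356 kg.
Total propellant = m₀ − m_final = 601 − 493.356 = 107.644 kg.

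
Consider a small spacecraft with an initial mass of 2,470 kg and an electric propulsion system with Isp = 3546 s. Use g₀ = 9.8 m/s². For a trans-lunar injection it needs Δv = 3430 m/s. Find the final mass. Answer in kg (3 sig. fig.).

v_e = Isp · g₀ = 3546 × 9.8 = 34750.8 m/s.
m₀/m_f = exp(Δv / v_e) = exp(3430 / 34750.8) = exp(0.0987) = 1.1037.
m_f = m₀ / 1.1037 = 2,470 / 1.1037 = 2,237.93 kg.

final mass ≈ 2240 kg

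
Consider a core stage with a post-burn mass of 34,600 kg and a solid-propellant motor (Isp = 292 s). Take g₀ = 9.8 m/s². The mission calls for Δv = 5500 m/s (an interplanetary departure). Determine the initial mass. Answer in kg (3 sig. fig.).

initial mass ≈ 236000 kg

v_e = Isp · g₀ = 292 × 9.8 = 2861.6 m/s.
m₀/m_f = exp(Δv / v_e) = exp(5500 / 2861.6) = exp(1.9220) = 6.8346.
m₀ = m_f × 6.8346 = 34,600 × 6.8346 = 236,477 kg.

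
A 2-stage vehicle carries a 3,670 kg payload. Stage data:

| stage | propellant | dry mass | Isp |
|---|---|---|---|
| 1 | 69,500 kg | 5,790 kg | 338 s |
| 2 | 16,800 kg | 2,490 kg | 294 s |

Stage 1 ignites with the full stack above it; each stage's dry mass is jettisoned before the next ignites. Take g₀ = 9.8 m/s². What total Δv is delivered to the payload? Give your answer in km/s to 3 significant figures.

Ignition mass of stage 1 = 69,500+5,790 + 16,800+2,490 + 3,670 = 98,250 kg.
Stage 1: m₀ = 98,250 kg, m_f = 98,250 − 69,500 = 28,750 kg; Δv = 338×9.8×ln(3.417) = 3312.4×1.2289 ≈ 4071 m/s.
Stage 2: m₀ = 22,960 kg, m_f = 22,960 − 16,800 = 6,160 kg; Δv = 294×9.8×ln(3.727) = 2881.2×1.3157 ≈ 3791 m/s.
Total Δv = 4071 + 3791 = 7862 m/s.

Δv ≈ 7.86 km/s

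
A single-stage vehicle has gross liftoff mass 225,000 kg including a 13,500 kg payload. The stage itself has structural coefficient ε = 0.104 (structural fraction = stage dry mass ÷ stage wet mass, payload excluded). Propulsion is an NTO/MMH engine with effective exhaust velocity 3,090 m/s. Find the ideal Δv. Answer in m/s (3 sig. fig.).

Δv ≈ 5710 m/s

Stage wet mass = m₀ − payload = 225,000 − 13,500 = 211,500 kg.
Stage dry mass = ε × stage wet mass = 0.104 × 211,500 = 21,996 kg.
Burnout mass m_f = stage dry + payload = 21,996 + 13,500 = 35,496 kg.
Δv = v_e · ln(225,000/35,496) = 3090.0 × ln(6.339) = 3090.0 × 1.8467 ≈ 5706 m/s.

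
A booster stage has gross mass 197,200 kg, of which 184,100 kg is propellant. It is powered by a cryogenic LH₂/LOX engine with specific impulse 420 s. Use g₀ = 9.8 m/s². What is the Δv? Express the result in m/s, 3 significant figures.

v_e = Isp · g₀ = 420 × 9.8 = 4116.0 m/s.
m_f = m₀ − m_prop = 197,200 − 184,100 = 13,100 kg.
By the Tsiolkovsky rocket equation, Δv = v_e · ln(m₀/m_f) = 4116.0 × ln(15.05) = 4116.0 × 2.7116 ≈ 11161.0 m/s.

Δv ≈ 11200 m/s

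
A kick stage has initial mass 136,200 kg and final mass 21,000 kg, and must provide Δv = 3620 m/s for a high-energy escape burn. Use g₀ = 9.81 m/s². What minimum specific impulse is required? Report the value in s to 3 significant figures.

Isp ≈ 197 s

ln(m₀/m_f) = ln(136200/21000) = ln(6.486) = 1.8696.
From the ideal rocket equation, v_e = Δv / ln(m₀/m_f) = 3620 / 1.8696 = 1936.2 m/s.
Isp = v_e / g₀ = 1936.2 / 9.81 = 197.4 s.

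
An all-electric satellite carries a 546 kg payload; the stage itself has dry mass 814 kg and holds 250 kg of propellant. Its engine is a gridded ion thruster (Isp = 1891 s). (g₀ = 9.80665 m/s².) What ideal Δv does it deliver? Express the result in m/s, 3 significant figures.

Δv ≈ 3130 m/s

v_e = Isp · g₀ = 1891 × 9.80665 = 18544.4 m/s.
m₀ = payload + dry + propellant = 546 + 814 + 250 = 1,610 kg.
m_f = payload + dry = 546 + 814 = 1,360 kg.
From the ideal rocket equation, Δv = v_e · ln(m₀/m_f) = 18544.4 × ln(1.184) = 18544.4 × 0.1687 ≈ 3129.4 m/s.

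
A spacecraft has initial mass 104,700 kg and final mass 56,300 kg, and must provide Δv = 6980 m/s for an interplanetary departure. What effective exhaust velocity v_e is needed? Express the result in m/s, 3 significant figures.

v_e ≈ 11300 m/s

ln(m₀/m_f) = ln(104700/56300) = ln(1.86) = 0.6204.
v_e = Δv / ln(m₀/m_f) = 6980 / 0.6204 = 11250.7 m/s.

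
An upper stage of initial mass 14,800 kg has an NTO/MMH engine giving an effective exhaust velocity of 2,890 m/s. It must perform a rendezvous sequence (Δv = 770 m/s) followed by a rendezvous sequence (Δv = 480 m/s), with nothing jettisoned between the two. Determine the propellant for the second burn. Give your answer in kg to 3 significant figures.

After the first burn: m = 14800 × exp(−770/2890.0) = 14800 × 0.76611 = 11,338.4 kg.
After the second burn: m = 11,338.4 × exp(−480/2890.0) = 11,338.4 × 0.84697 = 9,603.28 kg.
Second-burn propellant = 11,338.4 − 9,603.28 = 1,735.12 kg.

propellant for the second burn ≈ 1740 kg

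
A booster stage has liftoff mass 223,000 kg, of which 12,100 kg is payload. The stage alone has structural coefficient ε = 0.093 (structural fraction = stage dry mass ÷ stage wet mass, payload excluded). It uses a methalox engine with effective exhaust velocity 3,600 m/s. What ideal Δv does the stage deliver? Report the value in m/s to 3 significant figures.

Δv ≈ 7020 m/s

Stage wet mass = m₀ − payload = 223,000 − 12,100 = 210,900 kg.
Stage dry mass = ε × stage wet mass = 0.093 × 210,900 = 19,613.7 kg.
Burnout mass m_f = stage dry + payload = 19,613.7 + 12,100 = 31,713.7 kg.
Using Δv = v_e ln(m₀/m_f): Δv = v_e · ln(223,000/31,713.7) = 3600.0 × ln(7.032) = 3600.0 × 1.9504 ≈ 7022 m/s.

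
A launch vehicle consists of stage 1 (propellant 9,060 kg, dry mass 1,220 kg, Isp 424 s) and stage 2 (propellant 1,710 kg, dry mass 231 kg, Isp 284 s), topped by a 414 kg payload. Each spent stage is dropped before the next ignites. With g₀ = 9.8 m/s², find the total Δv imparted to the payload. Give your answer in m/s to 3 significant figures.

Δv ≈ 8850 m/s

Ignition mass of stage 1 = 9,060+1,220 + 1,710+231 + 414 = 12,635 kg.
Stage 1: m₀ = 12,635 kg, m_f = 12,635 − 9,060 = 3,575 kg; Δv = 424×9.8×ln(3.534) = 4155.2×1.2625 ≈ 5246 m/s.
Stage 2: m₀ = 2,355 kg, m_f = 2,355 − 1,710 = 645 kg; Δv = 284×9.8×ln(3.651) = 2783.2×1.2950 ≈ 3604 m/s.
Total Δv = 5246 + 3604 = 8850 m/s.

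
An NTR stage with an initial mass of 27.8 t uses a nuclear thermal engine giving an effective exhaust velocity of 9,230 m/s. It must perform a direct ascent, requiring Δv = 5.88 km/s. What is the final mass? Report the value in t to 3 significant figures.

final mass ≈ 14.7 t

Using Δv = v_e ln(m₀/m_f): m₀/m_f = exp(Δv / v_e) = exp(5880 / 9230.0) = exp(0.6371) = 1.8909.
m_f = m₀ / 1.8909 = 27.8 / 1.8909 = 14.702 t.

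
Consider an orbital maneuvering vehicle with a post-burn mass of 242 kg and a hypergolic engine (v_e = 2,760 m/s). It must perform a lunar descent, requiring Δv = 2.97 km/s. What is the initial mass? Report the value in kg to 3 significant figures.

initial mass ≈ 710 kg

m₀/m_f = exp(Δv / v_e) = exp(2970 / 2760.0) = exp(1.0761) = 2.9332.
m₀ = m_f × 2.9332 = 242 × 2.9332 = 709.834 kg.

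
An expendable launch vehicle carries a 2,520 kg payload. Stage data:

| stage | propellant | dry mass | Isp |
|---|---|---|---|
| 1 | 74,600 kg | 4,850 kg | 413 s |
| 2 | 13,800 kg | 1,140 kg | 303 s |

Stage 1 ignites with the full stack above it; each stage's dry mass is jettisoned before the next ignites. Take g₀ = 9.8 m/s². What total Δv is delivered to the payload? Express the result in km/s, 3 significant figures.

Ignition mass of stage 1 = 74,600+4,850 + 13,800+1,140 + 2,520 = 96,910 kg.
Stage 1: m₀ = 96,910 kg, m_f = 96,910 − 74,600 = 22,310 kg; Δv = 413×9.8×ln(4.344) = 4047.4×1.4687 ≈ 5945 m/s.
Stage 2: m₀ = 17,460 kg, m_f = 17,460 − 13,800 = 3,660 kg; Δv = 303×9.8×ln(4.77) = 2969.4×1.5624 ≈ 4640 m/s.
Total Δv = 5945 + 4640 = 10585 m/s.

Δv ≈ 10.6 km/s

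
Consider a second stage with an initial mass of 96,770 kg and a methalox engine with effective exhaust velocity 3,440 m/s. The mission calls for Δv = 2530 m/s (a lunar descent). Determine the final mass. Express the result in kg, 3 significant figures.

Rocket equation: m₀/m_f = exp(Δv / v_e) = exp(2530 / 3440.0) = exp(0.7355) = 2.0865.
m_f = m₀ / 2.0865 = 96,770 / 2.0865 = 46,379.1 kg.

final mass ≈ 46400 kg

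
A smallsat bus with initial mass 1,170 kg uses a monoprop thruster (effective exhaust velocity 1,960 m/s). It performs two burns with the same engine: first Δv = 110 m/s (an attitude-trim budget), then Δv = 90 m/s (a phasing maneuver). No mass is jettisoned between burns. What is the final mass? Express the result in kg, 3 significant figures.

After the first burn: m = 1170 × exp(−110/1960.0) = 1170 × 0.94542 = 1,106.14 kg.
After the second burn: m = 1,106.14 × exp(−90/1960.0) = 1,106.14 × 0.95512 = 1,056.5 kg.

final mass ≈ 1060 kg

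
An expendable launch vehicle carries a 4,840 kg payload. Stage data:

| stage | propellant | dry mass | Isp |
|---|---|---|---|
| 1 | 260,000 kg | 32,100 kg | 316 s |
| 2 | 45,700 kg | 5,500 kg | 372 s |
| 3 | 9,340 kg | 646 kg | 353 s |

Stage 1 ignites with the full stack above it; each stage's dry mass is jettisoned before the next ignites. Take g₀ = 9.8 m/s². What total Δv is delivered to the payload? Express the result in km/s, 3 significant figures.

Δv ≈ 11.7 km/s

Ignition mass of stage 1 = 260,000+32,100 + 45,700+5,500 + 9,340+646 + 4,840 = 358,126 kg.
Stage 1: m₀ = 358,126 kg, m_f = 358,126 − 260,000 = 98,126 kg; Δv = 316×9.8×ln(3.65) = 3096.8×1.2946 ≈ 4009 m/s.
Stage 2: m₀ = 66,026 kg, m_f = 66,026 − 45,700 = 20,326 kg; Δv = 372×9.8×ln(3.248) = 3645.6×1.1781 ≈ 4295 m/s.
Stage 3: m₀ = 14,826 kg, m_f = 14,826 − 9,340 = 5,486 kg; Δv = 353×9.8×ln(2.703) = 3459.4×0.9942 ≈ 3439 m/s.
Total Δv = 4009 + 4295 + 3439 = 11743 m/s.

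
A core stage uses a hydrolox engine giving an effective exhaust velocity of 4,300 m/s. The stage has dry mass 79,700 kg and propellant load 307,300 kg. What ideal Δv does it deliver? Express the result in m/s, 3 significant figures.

m₀ = m_dry + m_prop = 79,700 + 307,300 = 387,000 kg.
From the ideal rocket equation, Δv = v_e · ln(m₀/m_f) = 4300.0 × ln(4.856) = 4300.0 × 1.5802 ≈ 6794.7 m/s.

Δv ≈ 6790 m/s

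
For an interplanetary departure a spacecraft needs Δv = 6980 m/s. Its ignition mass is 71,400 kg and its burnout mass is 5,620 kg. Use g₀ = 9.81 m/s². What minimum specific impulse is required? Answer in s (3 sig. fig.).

Isp ≈ 280 s

ln(m₀/m_f) = ln(71400/5620) = ln(12.7) = 2.5420.
v_e = Δv / ln(m₀/m_f) = 6980 / 2.5420 = 2745.9 m/s.
Isp = v_e / g₀ = 2745.9 / 9.81 = 279.9 s.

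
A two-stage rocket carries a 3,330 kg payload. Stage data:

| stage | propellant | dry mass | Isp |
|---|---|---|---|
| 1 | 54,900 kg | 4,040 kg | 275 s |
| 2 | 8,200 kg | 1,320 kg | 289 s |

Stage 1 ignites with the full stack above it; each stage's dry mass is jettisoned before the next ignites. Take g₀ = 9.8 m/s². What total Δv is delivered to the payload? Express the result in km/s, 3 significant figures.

Δv ≈ 6.78 km/s

Ignition mass of stage 1 = 54,900+4,040 + 8,200+1,320 + 3,330 = 71,790 kg.
Stage 1: m₀ = 71,790 kg, m_f = 71,790 − 54,900 = 16,890 kg; Δv = 275×9.8×ln(4.25) = 2695.0×1.4470 ≈ 3900 m/s.
Stage 2: m₀ = 12,850 kg, m_f = 12,850 − 8,200 = 4,650 kg; Δv = 289×9.8×ln(2.763) = 2832.2×1.0165 ≈ 2879 m/s.
Total Δv = 3900 + 2879 = 6779 m/s.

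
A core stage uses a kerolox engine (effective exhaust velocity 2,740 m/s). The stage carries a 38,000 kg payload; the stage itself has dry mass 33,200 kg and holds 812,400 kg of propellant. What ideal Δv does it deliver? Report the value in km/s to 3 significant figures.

Δv ≈ 6.90 km/s

m₀ = payload + dry + propellant = 38,000 + 33,200 + 812,400 = 883,600 kg.
m_f = payload + dry = 38,000 + 33,200 = 71,200 kg.
Δv = v_e · ln(m₀/m_f) = 2740.0 × ln(12.41) = 2740.0 × 2.5185 ≈ 6900.7 m/s.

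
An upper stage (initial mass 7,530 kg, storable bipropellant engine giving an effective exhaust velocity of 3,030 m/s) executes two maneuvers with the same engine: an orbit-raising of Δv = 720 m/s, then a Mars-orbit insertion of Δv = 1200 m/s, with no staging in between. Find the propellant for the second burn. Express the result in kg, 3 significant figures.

propellant for the second burn ≈ 1940 kg

After the first burn: m = 7530 × exp(−720/3030.0) = 7530 × 0.78850 = 5,937.41 kg.
After the second burn: m = 5,937.41 × exp(−1200/3030.0) = 5,937.41 × 0.67298 = 3,995.76 kg.
Second-burn propellant = 5,937.41 − 3,995.76 = 1,941.65 kg.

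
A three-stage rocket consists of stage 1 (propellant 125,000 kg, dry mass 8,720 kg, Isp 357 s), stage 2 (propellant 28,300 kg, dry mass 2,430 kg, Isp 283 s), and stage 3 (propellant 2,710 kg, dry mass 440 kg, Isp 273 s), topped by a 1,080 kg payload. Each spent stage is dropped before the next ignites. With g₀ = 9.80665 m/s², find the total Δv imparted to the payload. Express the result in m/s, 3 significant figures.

Ignition mass of stage 1 = 125,000+8,720 + 28,300+2,430 + 2,710+440 + 1,080 = 168,680 kg.
Stage 1: m₀ = 168,680 kg, m_f = 168,680 − 125,000 = 43,680 kg; Δv = 357×9.80665×ln(3.862) = 3501.0×1.3511 ≈ 4730 m/s.
Stage 2: m₀ = 34,960 kg, m_f = 34,960 − 28,300 = 6,660 kg; Δv = 283×9.80665×ln(5.249) = 2775.3×1.6581 ≈ 4602 m/s.
Stage 3: m₀ = 4,230 kg, m_f = 4,230 − 2,710 = 1,520 kg; Δv = 273×9.80665×ln(2.783) = 2677.2×1.0235 ≈ 2740 m/s.
Total Δv = 4730 + 4602 + 2740 = 12072 m/s.

Δv ≈ 12100 m/s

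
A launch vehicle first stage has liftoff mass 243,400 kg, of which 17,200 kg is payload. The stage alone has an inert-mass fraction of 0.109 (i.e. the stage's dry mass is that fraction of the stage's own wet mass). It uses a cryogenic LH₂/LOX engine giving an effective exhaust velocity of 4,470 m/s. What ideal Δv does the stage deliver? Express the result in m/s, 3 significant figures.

Stage wet mass = m₀ − payload = 243,400 − 17,200 = 226,200 kg.
Stage dry mass = ε × stage wet mass = 0.109 × 226,200 = 24,655.8 kg.
Burnout mass m_f = stage dry + payload = 24,655.8 + 17,200 = 41,855.8 kg.
Using Δv = v_e ln(m₀/m_f): Δv = v_e · ln(243,400/41,855.8) = 4470.0 × ln(5.815) = 4470.0 × 1.7605 ≈ 7869 m/s.

Δv ≈ 7870 m/s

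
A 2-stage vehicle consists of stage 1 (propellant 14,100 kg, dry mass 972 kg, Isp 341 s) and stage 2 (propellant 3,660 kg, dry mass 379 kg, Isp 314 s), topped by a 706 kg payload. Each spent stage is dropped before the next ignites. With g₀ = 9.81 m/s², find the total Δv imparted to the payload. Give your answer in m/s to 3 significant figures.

Δv ≈ 8700 m/s

Ignition mass of stage 1 = 14,100+972 + 3,660+379 + 706 = 19,817 kg.
Stage 1: m₀ = 19,817 kg, m_f = 19,817 − 14,100 = 5,717 kg; Δv = 341×9.81×ln(3.466) = 3345.2×1.2431 ≈ 4158 m/s.
Stage 2: m₀ = 4,745 kg, m_f = 4,745 − 3,660 = 1,085 kg; Δv = 314×9.81×ln(4.373) = 3080.3×1.4755 ≈ 4545 m/s.
Total Δv = 4158 + 4545 = 8703 m/s.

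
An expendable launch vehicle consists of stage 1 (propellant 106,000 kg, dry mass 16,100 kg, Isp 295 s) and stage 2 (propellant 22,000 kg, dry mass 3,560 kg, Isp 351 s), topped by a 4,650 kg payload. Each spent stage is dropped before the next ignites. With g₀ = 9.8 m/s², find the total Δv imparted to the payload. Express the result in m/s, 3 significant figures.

Ignition mass of stage 1 = 106,000+16,100 + 22,000+3,560 + 4,650 = 152,310 kg.
Stage 1: m₀ = 152,310 kg, m_f = 152,310 − 106,000 = 46,310 kg; Δv = 295×9.8×ln(3.289) = 2891.0×1.1906 ≈ 3442 m/s.
Stage 2: m₀ = 30,210 kg, m_f = 30,210 − 22,000 = 8,210 kg; Δv = 351×9.8×ln(3.68) = 3439.8×1.3028 ≈ 4481 m/s.
Total Δv = 3442 + 4481 = 7923 m/s.

Δv ≈ 7920 m/s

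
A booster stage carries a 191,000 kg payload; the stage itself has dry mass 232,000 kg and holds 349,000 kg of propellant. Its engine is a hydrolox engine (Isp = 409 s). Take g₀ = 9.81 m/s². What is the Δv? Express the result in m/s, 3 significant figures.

v_e = Isp · g₀ = 409 × 9.81 = 4012.3 m/s.
m₀ = payload + dry + propellant = 191,000 + 232,000 + 349,000 = 772,000 kg.
m_f = payload + dry = 191,000 + 232,000 = 423,000 kg.
Using Δv = v_e ln(m₀/m_f): Δv = v_e · ln(m₀/m_f) = 4012.3 × ln(1.825) = 4012.3 × 0.6016 ≈ 2413.8 m/s.

Δv ≈ 2410 m/s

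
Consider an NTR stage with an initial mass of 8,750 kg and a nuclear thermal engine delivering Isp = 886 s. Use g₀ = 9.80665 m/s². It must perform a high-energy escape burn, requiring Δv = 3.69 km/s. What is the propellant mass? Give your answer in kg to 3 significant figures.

v_e = Isp · g₀ = 886 × 9.80665 = 8688.7 m/s.
Using Δv = v_e ln(m₀/m_f): m₀/m_f = exp(Δv / v_e) = exp(3690 / 8688.7) = exp(0.4247) = 1.5291.
m_f = 8,750 / 1.5291 = 5,722.32 kg, so propellant = m₀ − m_f = 8,750 − 5,722.32 = 3,027.68 kg.

propellant mass ≈ 3030 kg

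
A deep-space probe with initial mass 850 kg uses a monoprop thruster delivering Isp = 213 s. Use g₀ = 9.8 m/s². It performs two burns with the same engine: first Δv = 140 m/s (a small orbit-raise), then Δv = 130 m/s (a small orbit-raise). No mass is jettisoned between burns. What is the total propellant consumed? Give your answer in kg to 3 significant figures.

total propellant consumed ≈ 103 kg

v_e = Isp · g₀ = 213 × 9.8 = 2087.4 m/s.
After the first burn: m = 850 × exp(−140/2087.4) = 850 × 0.93513 = 794.861 kg.
After the second burn: m = 794.861 × exp(−130/2087.4) = 794.861 × 0.93962 = 746.867 kg.
Total propellant = m₀ − m_final = 850 − 746.867 = 103.133 kg.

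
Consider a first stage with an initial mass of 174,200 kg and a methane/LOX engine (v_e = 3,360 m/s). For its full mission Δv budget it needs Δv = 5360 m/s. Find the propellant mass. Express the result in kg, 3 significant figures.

Rocket equation: m₀/m_f = exp(Δv / v_e) = exp(5360 / 3360.0) = exp(1.5952) = 4.9295.
m_f = 174,200 / 4.9295 = 35,338.3 kg, so propellant = m₀ − m_f = 174,200 − 35,338.3 = 138,861.7 kg.

propellant mass ≈ 139000 kg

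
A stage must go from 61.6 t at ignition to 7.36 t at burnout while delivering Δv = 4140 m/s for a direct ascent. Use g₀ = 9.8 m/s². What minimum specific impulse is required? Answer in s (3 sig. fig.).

ln(m₀/m_f) = ln(61600/7360) = ln(8.37) = 2.1246.
v_e = Δv / ln(m₀/m_f) = 4140 / 2.1246 = 1948.6 m/s.
Isp = v_e / g₀ = 1948.6 / 9.8 = 198.8 s.

Isp ≈ 199 s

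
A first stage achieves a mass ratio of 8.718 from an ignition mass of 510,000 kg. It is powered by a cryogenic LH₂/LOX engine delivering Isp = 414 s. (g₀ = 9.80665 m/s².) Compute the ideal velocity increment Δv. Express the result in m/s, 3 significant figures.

v_e = Isp · g₀ = 414 × 9.80665 = 4060.0 m/s.
Δv = v_e · ln(8.718) = 4060.0 × 2.1654 ≈ 8791.4 m/s.

Δv ≈ 8790 m/s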